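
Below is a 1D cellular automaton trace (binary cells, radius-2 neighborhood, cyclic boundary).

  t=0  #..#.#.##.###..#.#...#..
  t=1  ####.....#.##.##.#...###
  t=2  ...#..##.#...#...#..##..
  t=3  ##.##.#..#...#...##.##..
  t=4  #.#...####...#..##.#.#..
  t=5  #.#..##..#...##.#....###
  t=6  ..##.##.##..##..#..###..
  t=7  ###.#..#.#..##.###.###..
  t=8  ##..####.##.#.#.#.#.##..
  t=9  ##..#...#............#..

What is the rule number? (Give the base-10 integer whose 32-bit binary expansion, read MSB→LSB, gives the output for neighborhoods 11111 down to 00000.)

  [31] ##### => .  t=1,i=0
  [30] ####. => .  t=1,i=2
  [29] ###.# => .  t=5,i=0
  [28] ###.. => #  t=0,i=12
  [27] ##.## => #  t=0,i=9
  [26] ##.#. => .  t=1,i=16
  [25] ##..# => .  t=0,i=13
  [24] ##... => .  t=1,i=4
  [23] #.### => .  t=0,i=10
  [22] #.##. => .  t=0,i=7
  [21] #.#.# => .  t=0,i=5
  [20] #.#.. => #  t=0,i=17
  [19] #..## => .  t=2,i=5
  [18] #..#. => #  t=0,i=2
  [17] #...# => .  t=0,i=19
  [16] #.... => .  t=1,i=5
  [15] .#### => .  t=1,i=22
  [14] .###. => #  t=0,i=11
  [13] .##.# => .  t=0,i=8
  [12] .##.. => #  t=2,i=21
  [11] .#.## => .  t=0,i=6
  [10] .#.#. => .  t=0,i=4
  [9] .#..# => #  t=0,i=1
  [8] .#... => .  t=0,i=18
  [7] ..### => #  t=1,i=21
  [6] ..##. => #  t=2,i=6
  [5] ..#.# => #  t=0,i=3
  [4] ..#.. => #  t=0,i=0
  [3] ...## => #  t=1,i=20
  [2] ...#. => .  t=0,i=20
  [1] ....# => #  t=1,i=7
  [0] ..... => #  t=1,i=6
  bits 00011000000101000101001011111011 = 403985147

403985147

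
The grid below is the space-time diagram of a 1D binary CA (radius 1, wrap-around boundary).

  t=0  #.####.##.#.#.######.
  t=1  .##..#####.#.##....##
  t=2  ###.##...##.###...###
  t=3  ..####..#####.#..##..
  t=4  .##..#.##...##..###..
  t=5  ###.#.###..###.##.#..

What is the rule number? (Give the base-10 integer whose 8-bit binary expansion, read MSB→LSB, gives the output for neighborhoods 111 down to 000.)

106

  ###|.  b7=0 t=0,i=3
  ##.|#  b6=1 t=0,i=5
  #.#|#  b5=1 t=0,i=1
  #..|.  b4=0 t=1,i=3
  .##|#  b3=1 t=0,i=2
  .#.|.  b2=0 t=0,i=0
  ..#|#  b1=1 t=1,i=4
  ...|.  b0=0 t=1,i=16
  bits 01101010 = 106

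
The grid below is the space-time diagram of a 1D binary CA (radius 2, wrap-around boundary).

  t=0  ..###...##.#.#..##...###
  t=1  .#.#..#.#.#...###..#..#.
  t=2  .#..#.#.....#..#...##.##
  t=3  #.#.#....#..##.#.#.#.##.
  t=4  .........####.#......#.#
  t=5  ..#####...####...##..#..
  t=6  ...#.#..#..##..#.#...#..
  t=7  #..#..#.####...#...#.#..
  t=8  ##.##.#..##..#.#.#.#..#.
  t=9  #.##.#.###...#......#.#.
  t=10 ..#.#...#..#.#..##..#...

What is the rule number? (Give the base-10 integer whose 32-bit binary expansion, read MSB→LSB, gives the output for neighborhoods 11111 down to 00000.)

1816838769

  #####|.  b31=0 t=5,i=4
  ####.|#  b30=1 t=4,i=11
  ###.#|#  b29=1 t=4,i=12
  ###..|.  b28=0 t=0,i=4
  ##.##|#  b27=1 t=2,i=21
  ##.#.|#  b26=1 t=0,i=10
  ##..#|.  b25=0 t=0,i=0
  ##...|.  b24=0 t=0,i=5
  #.###|.  b23=0 t=7,i=8
  #.##.|#  b22=1 t=2,i=22
  #.#.#|.  b21=0 t=0,i=11
  #.#..|.  b20=0 t=0,i=13
  #..##|#  b19=1 t=0,i=1
  #..#.|.  b18=0 t=1,i=0
  #...#|#  b17=1 t=0,i=6
  #....|.  b16=0 t=2,i=8
  .####|#  b15=1 t=4,i=10
  .###.|#  b14=1 t=0,i=3
  .##.#|.  b13=0 t=0,i=9
  .##..|.  b12=0 t=0,i=17
  .#.##|.  b11=0 t=3,i=20
  .#.#.|.  b10=0 t=0,i=12
  .#..#|#  b9=1 t=0,i=14
  .#...|.  b8=0 t=1,i=11
  ..###|.  b7=0 t=0,i=2
  ..##.|#  b6=1 t=0,i=8
  ..#.#|#  b5=1 t=1,i=1
  ..#..|#  b4=1 t=1,i=19
  ...##|.  b3=0 t=0,i=7
  ...#.|.  b2=0 t=2,i=11
  ....#|.  b1=0 t=2,i=10
  .....|#  b0=1 t=2,i=9
  bits 01101100010010101100001001110001 = 1816838769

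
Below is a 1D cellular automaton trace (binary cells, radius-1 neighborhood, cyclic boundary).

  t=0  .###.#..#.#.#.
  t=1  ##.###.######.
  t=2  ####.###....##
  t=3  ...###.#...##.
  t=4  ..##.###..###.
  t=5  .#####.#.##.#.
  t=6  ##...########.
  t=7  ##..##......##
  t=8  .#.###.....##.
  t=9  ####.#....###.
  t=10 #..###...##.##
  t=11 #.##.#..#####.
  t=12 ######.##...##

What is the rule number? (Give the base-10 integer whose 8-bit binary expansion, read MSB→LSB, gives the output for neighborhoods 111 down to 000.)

  ### -> .   bit 7 = 0  t=0,i=2
  ##. -> #   bit 6 = 1  t=0,i=3
  #.# -> #   bit 5 = 1  t=0,i=4
  #.. -> .   bit 4 = 0  t=0,i=6
  .## -> #   bit 3 = 1  t=0,i=1
  .#. -> #   bit 2 = 1  t=0,i=5
  ..# -> #   bit 1 = 1  t=0,i=0
  ... -> .   bit 0 = 0  t=2,i=9
  bits 01101110 = 110

110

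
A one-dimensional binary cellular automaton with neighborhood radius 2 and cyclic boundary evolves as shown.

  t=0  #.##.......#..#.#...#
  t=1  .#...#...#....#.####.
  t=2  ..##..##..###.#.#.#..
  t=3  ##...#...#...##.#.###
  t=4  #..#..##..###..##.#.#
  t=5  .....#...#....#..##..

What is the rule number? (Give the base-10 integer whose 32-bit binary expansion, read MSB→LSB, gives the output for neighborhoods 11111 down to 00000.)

  ##### -> #   bit 31 = 1  t=3,i=20
  ####. -> #   bit 30 = 1  t=1,i=18
  ###.# -> .   bit 29 = 0  t=2,i=12
  ###.. -> .   bit 28 = 0  t=1,i=19
  ##.## -> #   bit 27 = 1  t=0,i=1
  ##.#. -> #   bit 26 = 1  t=2,i=13
  ##..# -> .   bit 25 = 0  t=1,i=20
  ##... -> .   bit 24 = 0  t=0,i=4
  #.### -> #   bit 23 = 1  t=1,i=16
  #.##. -> .   bit 22 = 0  t=0,i=2
  #.#.# -> #   bit 21 = 1  t=2,i=14
  #.#.. -> #   bit 20 = 1  t=0,i=16
  #..## -> #   bit 19 = 1  t=2,i=5
  #..#. -> .   bit 18 = 0  t=0,i=13
  #...# -> #   bit 17 = 1  t=0,i=18
  #.... -> #   bit 16 = 1  t=0,i=5
  .#### -> .   bit 15 = 0  t=1,i=17
  .###. -> .   bit 14 = 0  t=2,i=11
  .##.# -> .   bit 13 = 0  t=0,i=0
  .##.. -> .   bit 12 = 0  t=0,i=3
  .#.## -> .   bit 11 = 0  t=1,i=15
  .#.#. -> .   bit 10 = 0  t=0,i=15
  .#..# -> .   bit 9 = 0  t=0,i=12
  .#... -> #   bit 8 = 1  t=0,i=17
  ..### -> .   bit 7 = 0  t=2,i=10
  ..##. -> .   bit 6 = 0  t=0,i=20
  ..#.# -> #   bit 5 = 1  t=0,i=14
  ..#.. -> .   bit 4 = 0  t=0,i=11
  ...## -> #   bit 3 = 1  t=0,i=19
  ...#. -> .   bit 2 = 0  t=0,i=10
  ....# -> #   bit 1 = 1  t=0,i=9
  ..... -> .   bit 0 = 0  t=0,i=6
  bits 11001100101110110000000100101010 = 3434807594

3434807594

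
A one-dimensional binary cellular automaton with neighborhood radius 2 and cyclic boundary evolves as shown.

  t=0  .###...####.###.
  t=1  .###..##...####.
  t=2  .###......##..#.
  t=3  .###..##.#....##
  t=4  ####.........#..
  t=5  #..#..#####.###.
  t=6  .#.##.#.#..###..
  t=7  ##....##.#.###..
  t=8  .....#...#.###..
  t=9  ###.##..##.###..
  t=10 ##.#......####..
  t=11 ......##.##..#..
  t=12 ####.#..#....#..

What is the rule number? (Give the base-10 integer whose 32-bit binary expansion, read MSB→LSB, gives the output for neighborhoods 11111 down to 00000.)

2560640701

  #####|#  b31=1 t=5,i=8
  ####.|.  b30=0 t=0,i=9
  ###.#|.  b29=0 t=0,i=10
  ###..|#  b28=1 t=0,i=3
  ##.##|#  b27=1 t=0,i=11
  ##.#.|.  b26=0 t=3,i=8
  ##..#|.  b25=0 t=0,i=15
  ##...|.  b24=0 t=0,i=4
  #.###|#  b23=1 t=0,i=12
  #.##.|.  b22=0 t=6,i=3
  #.#.#|#  b21=1 t=6,i=6
  #.#..|.  b20=0 t=3,i=9
  #..##|.  b19=0 t=0,i=0
  #..#.|.  b18=0 t=2,i=13
  #...#|.  b17=0 t=0,i=5
  #....|.  b16=0 t=2,i=5
  .####|.  b15=0 t=0,i=8
  .###.|#  b14=1 t=0,i=2
  .##.#|.  b13=0 t=3,i=7
  .##..|.  b12=0 t=1,i=7
  .#.##|.  b11=0 t=6,i=2
  .#.#.|#  b10=1 t=6,i=7
  .#..#|#  b9=1 t=2,i=15
  .#...|.  b8=0 t=3,i=10
  ..###|#  b7=1 t=0,i=1
  ..##.|.  b6=0 t=1,i=6
  ..#.#|#  b5=1 t=6,i=1
  ..#..|#  b4=1 t=2,i=14
  ...##|#  b3=1 t=0,i=6
  ...#.|#  b2=1 t=4,i=12
  ....#|.  b1=0 t=2,i=8
  .....|#  b0=1 t=2,i=6
  bits 10011000101000000100011010111101 = 2560640701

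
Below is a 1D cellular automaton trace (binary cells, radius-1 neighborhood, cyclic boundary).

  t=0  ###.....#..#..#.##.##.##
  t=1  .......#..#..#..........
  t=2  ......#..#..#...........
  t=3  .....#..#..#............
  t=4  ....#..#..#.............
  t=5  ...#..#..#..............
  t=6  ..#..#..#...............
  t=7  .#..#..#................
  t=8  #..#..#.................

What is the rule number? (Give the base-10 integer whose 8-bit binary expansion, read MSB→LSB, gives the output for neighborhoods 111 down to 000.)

  [7] ### => .  t=0,i=0
  [6] ##. => .  t=0,i=2
  [5] #.# => .  t=0,i=15
  [4] #.. => .  t=0,i=3
  [3] .## => .  t=0,i=16
  [2] .#. => .  t=0,i=8
  [1] ..# => #  t=0,i=7
  [0] ... => .  t=0,i=4
  bits 00000010 = 2

2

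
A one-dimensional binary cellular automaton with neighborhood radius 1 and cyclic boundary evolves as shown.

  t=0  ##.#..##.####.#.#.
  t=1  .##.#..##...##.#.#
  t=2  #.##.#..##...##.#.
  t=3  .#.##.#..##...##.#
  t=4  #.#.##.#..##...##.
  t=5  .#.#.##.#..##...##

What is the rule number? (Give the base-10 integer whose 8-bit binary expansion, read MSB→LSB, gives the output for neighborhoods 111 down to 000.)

  [7] ### => .  t=0,i=10
  [6] ##. => #  t=0,i=1
  [5] #.# => #  t=0,i=2
  [4] #.. => #  t=0,i=4
  [3] .## => .  t=0,i=0
  [2] .#. => .  t=0,i=3
  [1] ..# => .  t=0,i=5
  [0] ... => .  t=1,i=10
  bits 01110000 = 112

112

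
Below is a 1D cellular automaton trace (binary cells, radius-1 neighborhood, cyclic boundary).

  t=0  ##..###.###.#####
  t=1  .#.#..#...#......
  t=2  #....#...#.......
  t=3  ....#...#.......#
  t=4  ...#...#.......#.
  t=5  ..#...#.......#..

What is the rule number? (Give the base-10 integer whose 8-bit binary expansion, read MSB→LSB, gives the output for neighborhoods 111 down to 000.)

66

  ### -> .   bit 7 = 0  t=0,i=0
  ##. -> #   bit 6 = 1  t=0,i=1
  #.# -> .   bit 5 = 0  t=0,i=7
  #.. -> .   bit 4 = 0  t=0,i=2
  .## -> .   bit 3 = 0  t=0,i=4
  .#. -> .   bit 2 = 0  t=1,i=1
  ..# -> #   bit 1 = 1  t=0,i=3
  ... -> .   bit 0 = 0  t=1,i=8
  bits 01000010 = 66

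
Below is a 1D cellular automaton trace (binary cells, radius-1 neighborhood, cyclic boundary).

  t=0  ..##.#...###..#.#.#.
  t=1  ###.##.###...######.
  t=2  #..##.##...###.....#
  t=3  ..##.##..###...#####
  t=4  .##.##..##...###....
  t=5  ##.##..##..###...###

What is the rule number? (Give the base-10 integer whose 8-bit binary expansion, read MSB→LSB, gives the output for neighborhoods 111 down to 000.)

  ### -> .   bit 7 = 0  t=0,i=10
  ##. -> .   bit 6 = 0  t=0,i=3
  #.# -> #   bit 5 = 1  t=0,i=4
  #.. -> .   bit 4 = 0  t=0,i=6
  .## -> #   bit 3 = 1  t=0,i=2
  .#. -> #   bit 2 = 1  t=0,i=5
  ..# -> #   bit 1 = 1  t=0,i=1
  ... -> #   bit 0 = 1  t=0,i=0
  bits 00101111 = 47

47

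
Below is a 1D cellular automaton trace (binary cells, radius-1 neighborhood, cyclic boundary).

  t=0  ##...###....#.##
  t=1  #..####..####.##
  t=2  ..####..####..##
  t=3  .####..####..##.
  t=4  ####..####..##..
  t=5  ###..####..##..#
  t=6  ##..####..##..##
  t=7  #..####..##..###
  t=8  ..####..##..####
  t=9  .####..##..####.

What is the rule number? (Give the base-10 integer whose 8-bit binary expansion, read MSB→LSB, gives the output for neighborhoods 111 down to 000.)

143

  ### -> #   bit 7 = 1  t=0,i=0
  ##. -> .   bit 6 = 0  t=0,i=1
  #.# -> .   bit 5 = 0  t=0,i=13
  #.. -> .   bit 4 = 0  t=0,i=2
  .## -> #   bit 3 = 1  t=0,i=5
  .#. -> #   bit 2 = 1  t=0,i=12
  ..# -> #   bit 1 = 1  t=0,i=4
  ... -> #   bit 0 = 1  t=0,i=3
  bits 10001111 = 143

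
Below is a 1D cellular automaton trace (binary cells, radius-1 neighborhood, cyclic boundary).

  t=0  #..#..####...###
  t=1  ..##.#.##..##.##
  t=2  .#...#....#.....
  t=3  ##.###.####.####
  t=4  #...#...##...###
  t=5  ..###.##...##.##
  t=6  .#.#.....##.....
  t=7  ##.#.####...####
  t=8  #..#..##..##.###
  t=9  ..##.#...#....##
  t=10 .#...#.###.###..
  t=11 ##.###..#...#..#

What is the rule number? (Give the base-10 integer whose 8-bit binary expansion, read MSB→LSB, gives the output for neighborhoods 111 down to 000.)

  nb ###: next=#  (t=0,i=7, bit7=1)
  nb ##.: next=.  (t=0,i=0, bit6=0)
  nb #.#: next=.  (t=1,i=4, bit5=0)
  nb #..: next=.  (t=0,i=1, bit4=0)
  nb .##: next=.  (t=0,i=6, bit3=0)
  nb .#.: next=#  (t=0,i=3, bit2=1)
  nb ..#: next=#  (t=0,i=2, bit1=1)
  nb ...: next=#  (t=0,i=11, bit0=1)
  bits 10000111 = 135

135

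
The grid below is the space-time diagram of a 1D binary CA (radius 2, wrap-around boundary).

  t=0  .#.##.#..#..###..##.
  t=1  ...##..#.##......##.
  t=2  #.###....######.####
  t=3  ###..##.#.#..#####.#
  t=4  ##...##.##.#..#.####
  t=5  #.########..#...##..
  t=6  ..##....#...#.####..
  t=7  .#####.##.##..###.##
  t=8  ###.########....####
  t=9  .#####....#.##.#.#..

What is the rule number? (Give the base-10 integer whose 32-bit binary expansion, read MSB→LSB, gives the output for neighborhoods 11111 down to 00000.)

1776531037

  [31] ##### => .  t=2,i=11
  [30] ####. => #  t=2,i=13
  [29] ###.# => #  t=2,i=0
  [28] ###.. => .  t=0,i=14
  [27] ##.## => #  t=2,i=1
  [26] ##.#. => .  t=0,i=5
  [25] ##..# => .  t=0,i=15
  [24] ##... => #  t=1,i=11
  [23] #.### => #  t=2,i=2
  [22] #.##. => #  t=0,i=3
  [21] #.#.# => #  t=3,i=8
  [20] #.#.. => .  t=0,i=6
  [19] #..## => .  t=0,i=11
  [18] #..#. => .  t=0,i=0
  [17] #...# => #  t=4,i=3
  [16] #.... => #  t=1,i=0
  [15] .#### => #  t=2,i=10
  [14] .###. => .  t=0,i=13
  [13] .##.# => #  t=0,i=4
  [12] .##.. => #  t=0,i=18
  [11] .#.## => .  t=0,i=2
  [10] .#.#. => #  t=3,i=9
  [9] .#..# => #  t=0,i=7
  [8] .#... => .  t=5,i=13
  [7] ..### => .  t=0,i=12
  [6] ..##. => #  t=0,i=17
  [5] ..#.# => .  t=0,i=1
  [4] ..#.. => #  t=0,i=9
  [3] ...## => #  t=1,i=2
  [2] ...#. => #  t=6,i=7
  [1] ....# => .  t=1,i=1
  [0] ..... => #  t=1,i=13
  bits 01101001111000111011011001011101 = 1776531037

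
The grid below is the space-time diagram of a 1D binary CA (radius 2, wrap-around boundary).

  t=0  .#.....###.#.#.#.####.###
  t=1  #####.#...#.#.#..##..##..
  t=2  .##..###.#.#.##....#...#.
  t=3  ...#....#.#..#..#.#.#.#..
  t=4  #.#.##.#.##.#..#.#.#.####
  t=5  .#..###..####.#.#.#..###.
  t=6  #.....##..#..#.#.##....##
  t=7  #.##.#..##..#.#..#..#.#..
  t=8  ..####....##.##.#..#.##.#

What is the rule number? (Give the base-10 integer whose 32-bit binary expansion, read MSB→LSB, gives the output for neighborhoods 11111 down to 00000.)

2664801549

  ##### -> #   bit 31 = 1  t=1,i=2
  ####. -> .   bit 30 = 0  t=0,i=19
  ###.# -> .   bit 29 = 0  t=0,i=9
  ###.. -> #   bit 28 = 1  t=5,i=6
  ##.## -> #   bit 27 = 1  t=0,i=21
  ##.#. -> #   bit 26 = 1  t=0,i=0
  ##..# -> #   bit 25 = 1  t=1,i=19
  ##... -> .   bit 24 = 0  t=2,i=15
  #.### -> #   bit 23 = 1  t=0,i=17
  #.##. -> #   bit 22 = 1  t=2,i=13
  #.#.# -> .   bit 21 = 0  t=0,i=11
  #.#.. -> #   bit 20 = 1  t=0,i=1
  #..## -> .   bit 19 = 0  t=1,i=16
  #..#. -> #   bit 18 = 1  t=3,i=12
  #...# -> .   bit 17 = 0  t=1,i=8
  #.... -> #   bit 16 = 1  t=0,i=3
  .#### -> #   bit 15 = 1  t=0,i=18
  .###. -> .   bit 14 = 0  t=0,i=8
  .##.# -> #   bit 13 = 1  t=4,i=5
  .##.. -> .   bit 12 = 0  t=1,i=18
  .#.## -> .   bit 11 = 0  t=0,i=16
  .#.#. -> #   bit 10 = 1  t=0,i=12
  .#..# -> .   bit 9 = 0  t=1,i=15
  .#... -> #   bit 8 = 1  t=0,i=2
  ..### -> .   bit 7 = 0  t=0,i=7
  ..##. -> .   bit 6 = 0  t=1,i=17
  ..#.# -> .   bit 5 = 0  t=1,i=10
  ..#.. -> .   bit 4 = 0  t=2,i=19
  ...## -> #   bit 3 = 1  t=0,i=6
  ...#. -> #   bit 2 = 1  t=1,i=9
  ....# -> .   bit 1 = 0  t=0,i=5
  ..... -> #   bit 0 = 1  t=0,i=4
  bits 10011110110101011010010100001101 = 2664801549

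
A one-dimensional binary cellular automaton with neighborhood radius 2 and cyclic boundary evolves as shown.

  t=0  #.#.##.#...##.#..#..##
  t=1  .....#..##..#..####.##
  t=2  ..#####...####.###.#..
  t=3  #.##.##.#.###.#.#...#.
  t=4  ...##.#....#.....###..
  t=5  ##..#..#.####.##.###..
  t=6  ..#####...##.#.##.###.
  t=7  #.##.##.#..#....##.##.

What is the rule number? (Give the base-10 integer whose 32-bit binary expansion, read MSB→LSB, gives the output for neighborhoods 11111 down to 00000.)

  [31] ##### => .  t=2,i=4
  [30] ####. => #  t=1,i=17
  [29] ###.# => .  t=0,i=0
  [28] ###.. => #  t=2,i=6
  [27] ##.## => #  t=1,i=19
  [26] ##.#. => .  t=0,i=1
  [25] ##..# => #  t=1,i=10
  [24] ##... => .  t=1,i=0
  [23] #.### => .  t=2,i=15
  [22] #.##. => .  t=0,i=4
  [21] #.#.# => .  t=0,i=2
  [20] #.#.. => .  t=0,i=7
  [19] #..## => .  t=0,i=19
  [18] #..#. => #  t=0,i=16
  [17] #...# => #  t=0,i=9
  [16] #.... => .  t=1,i=1
  [15] .#### => #  t=1,i=16
  [14] .###. => #  t=0,i=21
  [13] .##.# => #  t=0,i=5
  [12] .##.. => .  t=1,i=9
  [11] .#.## => .  t=0,i=3
  [10] .#.#. => .  t=3,i=15
  [9] .#..# => #  t=0,i=15
  [8] .#... => #  t=0,i=8
  [7] ..### => #  t=0,i=20
  [6] ..##. => .  t=0,i=11
  [5] ..#.# => .  t=3,i=20
  [4] ..#.. => #  t=0,i=17
  [3] ...## => .  t=0,i=10
  [2] ...#. => #  t=1,i=4
  [1] ....# => #  t=1,i=3
  [0] ..... => #  t=1,i=2
  bits 01011010000001101110001110010111 = 1510400919

1510400919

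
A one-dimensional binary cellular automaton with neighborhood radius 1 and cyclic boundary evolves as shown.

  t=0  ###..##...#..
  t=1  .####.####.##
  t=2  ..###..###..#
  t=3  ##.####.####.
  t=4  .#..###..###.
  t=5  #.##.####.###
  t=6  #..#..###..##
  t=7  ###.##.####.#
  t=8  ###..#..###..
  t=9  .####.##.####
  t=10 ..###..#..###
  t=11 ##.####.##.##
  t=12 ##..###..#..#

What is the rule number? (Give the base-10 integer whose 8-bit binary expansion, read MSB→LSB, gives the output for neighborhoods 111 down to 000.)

  [7] ### => #  t=0,i=1
  [6] ##. => #  t=0,i=2
  [5] #.# => .  t=1,i=0
  [4] #.. => #  t=0,i=3
  [3] .## => .  t=0,i=0
  [2] .#. => .  t=0,i=10
  [1] ..# => #  t=0,i=4
  [0] ... => #  t=0,i=8
  bits 11010011 = 211

211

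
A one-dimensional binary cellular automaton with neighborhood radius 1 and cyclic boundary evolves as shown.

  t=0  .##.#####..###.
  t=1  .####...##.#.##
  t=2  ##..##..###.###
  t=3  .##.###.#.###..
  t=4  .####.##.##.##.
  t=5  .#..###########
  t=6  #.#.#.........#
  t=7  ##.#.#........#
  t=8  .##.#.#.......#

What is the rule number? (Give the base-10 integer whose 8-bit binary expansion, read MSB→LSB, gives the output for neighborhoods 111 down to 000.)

120

  [7] ### => .  t=0,i=5
  [6] ##. => #  t=0,i=2
  [5] #.# => #  t=0,i=3
  [4] #.. => #  t=0,i=9
  [3] .## => #  t=0,i=1
  [2] .#. => .  t=1,i=11
  [1] ..# => .  t=0,i=0
  [0] ... => .  t=1,i=6
  bits 01111000 = 120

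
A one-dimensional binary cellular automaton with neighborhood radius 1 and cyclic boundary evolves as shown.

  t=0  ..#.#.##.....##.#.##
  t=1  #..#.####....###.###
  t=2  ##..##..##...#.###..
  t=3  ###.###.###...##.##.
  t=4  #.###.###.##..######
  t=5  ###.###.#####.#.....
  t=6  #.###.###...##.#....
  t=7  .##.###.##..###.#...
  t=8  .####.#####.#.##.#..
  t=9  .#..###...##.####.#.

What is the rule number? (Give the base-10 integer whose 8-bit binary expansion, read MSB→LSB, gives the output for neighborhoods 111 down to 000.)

120

  [7] ### => .  t=1,i=6
  [6] ##. => #  t=0,i=7
  [5] #.# => #  t=0,i=3
  [4] #.. => #  t=0,i=0
  [3] .## => #  t=0,i=6
  [2] .#. => .  t=0,i=2
  [1] ..# => .  t=0,i=1
  [0] ... => .  t=0,i=9
  bits 01111000 = 120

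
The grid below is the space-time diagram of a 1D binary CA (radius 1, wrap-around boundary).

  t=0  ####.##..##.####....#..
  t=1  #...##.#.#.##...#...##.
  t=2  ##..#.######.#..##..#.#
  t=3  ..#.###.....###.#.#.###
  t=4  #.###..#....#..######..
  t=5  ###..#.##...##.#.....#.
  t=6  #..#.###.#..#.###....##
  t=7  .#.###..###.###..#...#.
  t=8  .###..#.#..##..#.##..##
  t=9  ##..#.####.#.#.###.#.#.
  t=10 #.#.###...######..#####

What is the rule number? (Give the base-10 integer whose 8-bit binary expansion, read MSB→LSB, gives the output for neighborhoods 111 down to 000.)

60

  ###|.  b7=0 t=0,i=1
  ##.|.  b6=0 t=0,i=3
  #.#|#  b5=1 t=0,i=4
  #..|#  b4=1 t=0,i=7
  .##|#  b3=1 t=0,i=0
  .#.|#  b2=1 t=0,i=20
  ..#|.  b1=0 t=0,i=8
  ...|.  b0=0 t=0,i=17
  bits 00111100 = 60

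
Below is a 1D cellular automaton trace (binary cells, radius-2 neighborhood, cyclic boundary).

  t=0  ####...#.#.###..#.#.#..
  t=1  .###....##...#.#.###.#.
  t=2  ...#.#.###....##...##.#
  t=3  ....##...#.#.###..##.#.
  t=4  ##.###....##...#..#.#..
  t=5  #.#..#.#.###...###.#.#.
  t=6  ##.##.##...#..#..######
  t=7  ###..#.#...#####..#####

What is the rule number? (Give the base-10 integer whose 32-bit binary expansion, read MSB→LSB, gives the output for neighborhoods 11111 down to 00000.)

  ##### -> #   bit 31 = 1  t=6,i=19
  ####. -> #   bit 30 = 1  t=0,i=2
  ###.# -> #   bit 29 = 1  t=1,i=19
  ###.. -> #   bit 28 = 1  t=0,i=3
  ##.## -> #   bit 27 = 1  t=4,i=2
  ##.#. -> #   bit 26 = 1  t=1,i=20
  ##..# -> .   bit 25 = 0  t=0,i=14
  ##... -> .   bit 24 = 0  t=0,i=4
  #.### -> .   bit 23 = 0  t=0,i=11
  #.##. -> .   bit 22 = 0  t=6,i=3
  #.#.# -> #   bit 21 = 1  t=0,i=9
  #.#.. -> .   bit 20 = 0  t=0,i=20
  #..## -> .   bit 19 = 0  t=0,i=22
  #..#. -> #   bit 18 = 1  t=0,i=15
  #...# -> .   bit 17 = 0  t=0,i=5
  #.... -> #   bit 16 = 1  t=1,i=5
  .#### -> #   bit 15 = 1  t=0,i=1
  .###. -> .   bit 14 = 0  t=0,i=12
  .##.# -> .   bit 13 = 0  t=2,i=20
  .##.. -> #   bit 12 = 1  t=1,i=9
  .#.## -> .   bit 11 = 0  t=0,i=10
  .#.#. -> #   bit 10 = 1  t=0,i=8
  .#..# -> #   bit 9 = 1  t=0,i=21
  .#... -> .   bit 8 = 0  t=2,i=0
  ..### -> .   bit 7 = 0  t=0,i=0
  ..##. -> #   bit 6 = 1  t=1,i=8
  ..#.# -> .   bit 5 = 0  t=0,i=7
  ..#.. -> #   bit 4 = 1  t=4,i=15
  ...## -> #   bit 3 = 1  t=1,i=7
  ...#. -> .   bit 2 = 0  t=0,i=6
  ....# -> .   bit 1 = 0  t=1,i=6
  ..... -> #   bit 0 = 1  t=3,i=1
  bits 11111100001001011001011001011001 = 4230321753

4230321753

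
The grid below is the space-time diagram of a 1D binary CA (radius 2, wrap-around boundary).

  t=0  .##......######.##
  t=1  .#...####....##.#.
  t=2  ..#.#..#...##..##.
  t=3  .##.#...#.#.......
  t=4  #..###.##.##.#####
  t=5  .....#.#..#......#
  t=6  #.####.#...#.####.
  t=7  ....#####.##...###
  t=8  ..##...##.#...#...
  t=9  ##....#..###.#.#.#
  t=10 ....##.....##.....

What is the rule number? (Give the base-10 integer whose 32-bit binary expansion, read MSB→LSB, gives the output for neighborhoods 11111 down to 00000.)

  [31] ##### => .  t=0,i=11
  [30] ####. => #  t=0,i=13
  [29] ###.# => #  t=0,i=14
  [28] ###.. => .  t=1,i=8
  [27] ##.## => .  t=0,i=0
  [26] ##.#. => #  t=1,i=15
  [25] ##..# => .  t=2,i=13
  [24] ##... => .  t=0,i=3
  [23] #.### => .  t=4,i=13
  [22] #.##. => #  t=0,i=1
  [21] #.#.# => .  t=6,i=0
  [20] #.#.. => #  t=1,i=16
  [19] #..## => .  t=2,i=14
  [18] #..#. => .  t=1,i=0
  [17] #...# => .  t=1,i=3
  [16] #.... => .  t=0,i=4
  [15] .#### => .  t=0,i=10
  [14] .###. => .  t=4,i=4
  [13] .##.# => .  t=0,i=17
  [12] .##.. => .  t=0,i=2
  [11] .#.## => .  t=6,i=1
  [10] .#.#. => .  t=2,i=3
  [9] .#..# => .  t=1,i=17
  [8] .#... => #  t=1,i=2
  [7] ..### => .  t=0,i=9
  [6] ..##. => .  t=1,i=13
  [5] ..#.# => #  t=2,i=2
  [4] ..#.. => .  t=1,i=1
  [3] ...## => #  t=0,i=8
  [2] ...#. => #  t=2,i=1
  [1] ....# => #  t=0,i=7
  [0] ..... => #  t=0,i=5
  bits 01100100010100000000000100101111 = 1682964783

1682964783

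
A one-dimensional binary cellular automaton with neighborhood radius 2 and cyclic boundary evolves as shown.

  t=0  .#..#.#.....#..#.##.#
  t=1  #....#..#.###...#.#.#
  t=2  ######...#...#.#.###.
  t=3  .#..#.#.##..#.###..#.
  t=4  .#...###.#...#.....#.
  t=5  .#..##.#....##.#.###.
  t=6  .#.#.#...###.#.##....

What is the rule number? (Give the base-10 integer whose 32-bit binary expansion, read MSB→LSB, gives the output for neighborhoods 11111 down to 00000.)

  #####|.  b31=0 t=2,i=2
  ####.|#  b30=1 t=2,i=4
  ###.#|#  b29=1 t=2,i=19
  ###..|.  b28=0 t=1,i=12
  ##.##|.  b27=0 t=2,i=20
  ##.#.|.  b26=0 t=0,i=19
  ##..#|.  b25=0 t=3,i=10
  ##...|#  b24=1 t=1,i=1
  #.###|.  b23=0 t=1,i=10
  #.##.|.  b22=0 t=0,i=17
  #.#.#|#  b21=1 t=0,i=20
  #.#..|.  b20=0 t=0,i=1
  #..##|#  b19=1 t=5,i=3
  #..#.|.  b18=0 t=0,i=3
  #...#|.  b17=0 t=1,i=14
  #....|#  b16=1 t=0,i=8
  .####|#  b15=1 t=2,i=1
  .###.|.  b14=0 t=1,i=11
  .##.#|#  b13=1 t=0,i=18
  .##..|#  b12=1 t=1,i=0
  .#.##|#  b11=1 t=0,i=16
  .#.#.|#  b10=1 t=0,i=0
  .#..#|.  b9=0 t=0,i=2
  .#...|.  b8=0 t=0,i=7
  ..###|#  b7=1 t=4,i=5
  ..##.|.  b6=0 t=5,i=4
  ..#.#|.  b5=0 t=0,i=4
  ..#..|#  b4=1 t=0,i=12
  ...##|#  b3=1 t=4,i=4
  ...#.|#  b2=1 t=0,i=11
  ....#|#  b1=1 t=0,i=10
  .....|.  b0=0 t=0,i=9
  bits 01100001001010011011110010011110 = 1630125214

1630125214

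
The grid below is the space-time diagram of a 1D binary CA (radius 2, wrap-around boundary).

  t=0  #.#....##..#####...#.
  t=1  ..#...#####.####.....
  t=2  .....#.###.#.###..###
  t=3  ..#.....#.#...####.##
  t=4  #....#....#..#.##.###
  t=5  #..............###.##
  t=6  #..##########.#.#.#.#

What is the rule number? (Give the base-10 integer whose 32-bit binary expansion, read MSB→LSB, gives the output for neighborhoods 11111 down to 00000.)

3730370633

  nb #####: next=#  (t=0,i=13, bit31=1)
  nb ####.: next=#  (t=0,i=14, bit30=1)
  nb ###.#: next=.  (t=1,i=10, bit29=0)
  nb ###..: next=#  (t=0,i=15, bit28=1)
  nb ##.##: next=#  (t=1,i=11, bit27=1)
  nb ##.#.: next=#  (t=2,i=10, bit26=1)
  nb ##..#: next=#  (t=0,i=9, bit25=1)
  nb ##...: next=.  (t=0,i=16, bit24=0)
  nb #.###: next=.  (t=1,i=12, bit23=0)
  nb #.##.: next=#  (t=3,i=19, bit22=1)
  nb #.#.#: next=.  (t=0,i=0, bit21=0)
  nb #.#..: next=#  (t=0,i=2, bit20=1)
  nb #..##: next=#  (t=0,i=10, bit19=1)
  nb #..#.: next=.  (t=3,i=1, bit18=0)
  nb #...#: next=.  (t=0,i=17, bit17=0)
  nb #....: next=.  (t=0,i=4, bit16=0)
  nb .####: next=#  (t=0,i=12, bit15=1)
  nb .###.: next=#  (t=2,i=8, bit14=1)
  nb .##.#: next=#  (t=4,i=16, bit13=1)
  nb .##..: next=#  (t=0,i=8, bit12=1)
  nb .#.##: next=.  (t=2,i=6, bit11=0)
  nb .#.#.: next=.  (t=0,i=1, bit10=0)
  nb .#..#: next=.  (t=4,i=11, bit9=0)
  nb .#...: next=.  (t=0,i=3, bit8=0)
  nb ..###: next=.  (t=0,i=11, bit7=0)
  nb ..##.: next=#  (t=0,i=7, bit6=1)
  nb ..#.#: next=.  (t=0,i=19, bit5=0)
  nb ..#..: next=.  (t=1,i=2, bit4=0)
  nb ...##: next=#  (t=0,i=6, bit3=1)
  nb ...#.: next=.  (t=0,i=18, bit2=0)
  nb ....#: next=.  (t=0,i=5, bit1=0)
  nb .....: next=#  (t=1,i=18, bit0=1)
  bits 11011110010110001111000001001001 = 3730370633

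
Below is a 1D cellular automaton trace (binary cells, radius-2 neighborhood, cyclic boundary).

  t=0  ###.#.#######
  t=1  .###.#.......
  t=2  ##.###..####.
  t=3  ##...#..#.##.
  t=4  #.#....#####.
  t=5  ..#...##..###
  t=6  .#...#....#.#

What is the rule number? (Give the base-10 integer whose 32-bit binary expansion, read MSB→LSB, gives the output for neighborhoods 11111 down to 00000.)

1968449705

  ##### -> .   bit 31 = 0  t=0,i=0
  ####. -> #   bit 30 = 1  t=0,i=1
  ###.# -> #   bit 29 = 1  t=0,i=2
  ###.. -> #   bit 28 = 1  t=2,i=5
  ##.## -> .   bit 27 = 0  t=2,i=2
  ##.#. -> #   bit 26 = 1  t=0,i=3
  ##..# -> .   bit 25 = 0  t=2,i=6
  ##... -> #   bit 24 = 1  t=3,i=2
  #.### -> .   bit 23 = 0  t=0,i=6
  #.##. -> #   bit 22 = 1  t=2,i=0
  #.#.# -> .   bit 21 = 0  t=0,i=4
  #.#.. -> #   bit 20 = 1  t=1,i=5
  #..## -> .   bit 19 = 0  t=2,i=7
  #..#. -> #   bit 18 = 1  t=3,i=7
  #...# -> .   bit 17 = 0  t=3,i=3
  #.... -> .   bit 16 = 0  t=1,i=7
  .#### -> .   bit 15 = 0  t=0,i=7
  .###. -> .   bit 14 = 0  t=1,i=2
  .##.# -> #   bit 13 = 1  t=2,i=1
  .##.. -> .   bit 12 = 0  t=3,i=1
  .#.## -> #   bit 11 = 1  t=0,i=5
  .#.#. -> .   bit 10 = 0  t=4,i=1
  .#..# -> .   bit 9 = 0  t=3,i=6
  .#... -> .   bit 8 = 0  t=1,i=6
  ..### -> #   bit 7 = 1  t=1,i=1
  ..##. -> .   bit 6 = 0  t=5,i=6
  ..#.# -> #   bit 5 = 1  t=3,i=8
  ..#.. -> .   bit 4 = 0  t=3,i=5
  ...## -> #   bit 3 = 1  t=1,i=0
  ...#. -> .   bit 2 = 0  t=3,i=4
  ....# -> .   bit 1 = 0  t=1,i=12
  ..... -> #   bit 0 = 1  t=1,i=8
  bits 01110101010101000010100010101001 = 1968449705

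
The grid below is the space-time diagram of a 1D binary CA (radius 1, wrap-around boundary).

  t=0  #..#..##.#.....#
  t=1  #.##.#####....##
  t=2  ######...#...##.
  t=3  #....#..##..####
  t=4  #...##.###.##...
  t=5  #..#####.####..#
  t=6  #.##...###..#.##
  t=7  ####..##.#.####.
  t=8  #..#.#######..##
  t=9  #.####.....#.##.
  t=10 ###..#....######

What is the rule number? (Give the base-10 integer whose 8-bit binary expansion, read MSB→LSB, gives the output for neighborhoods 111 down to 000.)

  ###|.  b7=0 t=1,i=6
  ##.|#  b6=1 t=0,i=0
  #.#|#  b5=1 t=0,i=8
  #..|.  b4=0 t=0,i=1
  .##|#  b3=1 t=0,i=6
  .#.|#  b2=1 t=0,i=3
  ..#|#  b1=1 t=0,i=2
  ...|.  b0=0 t=0,i=11
  bits 01101110 = 110

110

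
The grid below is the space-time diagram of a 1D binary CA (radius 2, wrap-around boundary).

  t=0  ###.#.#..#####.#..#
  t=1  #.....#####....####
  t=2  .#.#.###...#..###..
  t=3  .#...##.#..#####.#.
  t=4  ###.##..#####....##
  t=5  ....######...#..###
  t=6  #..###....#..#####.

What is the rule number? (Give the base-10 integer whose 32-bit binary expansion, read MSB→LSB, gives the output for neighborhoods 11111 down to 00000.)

64803833

  nb #####: next=.  (t=0,i=11, bit31=0)
  nb ####.: next=.  (t=0,i=1, bit30=0)
  nb ###.#: next=.  (t=0,i=2, bit29=0)
  nb ###..: next=.  (t=1,i=0, bit28=0)
  nb ##.##: next=.  (t=4,i=3, bit27=0)
  nb ##.#.: next=.  (t=0,i=3, bit26=0)
  nb ##..#: next=#  (t=4,i=6, bit25=1)
  nb ##...: next=#  (t=1,i=1, bit24=1)
  nb #.###: next=#  (t=2,i=5, bit23=1)
  nb #.##.: next=#  (t=4,i=4, bit22=1)
  nb #.#.#: next=.  (t=0,i=4, bit21=0)
  nb #.#..: next=#  (t=0,i=6, bit20=1)
  nb #..##: next=#  (t=0,i=8, bit19=1)
  nb #..#.: next=#  (t=3,i=0, bit18=1)
  nb #...#: next=.  (t=2,i=9, bit17=0)
  nb #....: next=.  (t=1,i=2, bit16=0)
  nb .####: next=#  (t=0,i=0, bit15=1)
  nb .###.: next=#  (t=2,i=6, bit14=1)
  nb .##.#: next=.  (t=3,i=6, bit13=0)
  nb .##..: next=#  (t=4,i=5, bit12=1)
  nb .#.##: next=.  (t=2,i=4, bit11=0)
  nb .#.#.: next=.  (t=0,i=5, bit10=0)
  nb .#..#: next=#  (t=0,i=7, bit9=1)
  nb .#...: next=#  (t=3,i=2, bit8=1)
  nb ..###: next=#  (t=0,i=9, bit7=1)
  nb ..##.: next=#  (t=3,i=5, bit6=1)
  nb ..#.#: next=#  (t=2,i=1, bit5=1)
  nb ..#..: next=#  (t=2,i=11, bit4=1)
  nb ...##: next=#  (t=1,i=5, bit3=1)
  nb ...#.: next=.  (t=2,i=0, bit2=0)
  nb ....#: next=.  (t=1,i=4, bit1=0)
  nb .....: next=#  (t=1,i=3, bit0=1)
  bits 00000011110111001101001111111001 = 64803833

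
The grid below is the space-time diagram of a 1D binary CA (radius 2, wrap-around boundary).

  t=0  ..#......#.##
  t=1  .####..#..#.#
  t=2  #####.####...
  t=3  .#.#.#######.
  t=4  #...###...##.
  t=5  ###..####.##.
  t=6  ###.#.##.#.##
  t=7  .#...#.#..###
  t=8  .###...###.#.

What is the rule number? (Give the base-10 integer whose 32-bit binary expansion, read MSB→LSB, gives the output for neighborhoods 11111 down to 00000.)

1503656786

  ##### -> .   bit 31 = 0  t=2,i=2
  ####. -> #   bit 30 = 1  t=1,i=3
  ###.# -> .   bit 29 = 0  t=2,i=4
  ###.. -> #   bit 28 = 1  t=1,i=4
  ##.## -> #   bit 27 = 1  t=2,i=5
  ##.#. -> .   bit 26 = 0  t=4,i=12
  ##..# -> .   bit 25 = 0  t=0,i=0
  ##... -> #   bit 24 = 1  t=2,i=10
  #.### -> #   bit 23 = 1  t=1,i=1
  #.##. -> .   bit 22 = 0  t=0,i=11
  #.#.# -> .   bit 21 = 0  t=1,i=12
  #.#.. -> #   bit 20 = 1  t=4,i=0
  #..## -> #   bit 19 = 1  t=5,i=4
  #..#. -> #   bit 18 = 1  t=0,i=1
  #...# -> #   bit 17 = 1  t=2,i=11
  #.... -> #   bit 16 = 1  t=0,i=4
  .#### -> #   bit 15 = 1  t=1,i=2
  .###. -> #   bit 14 = 1  t=4,i=5
  .##.# -> #   bit 13 = 1  t=4,i=11
  .##.. -> #   bit 12 = 1  t=0,i=12
  .#.## -> #   bit 11 = 1  t=0,i=10
  .#.#. -> .   bit 10 = 0  t=1,i=11
  .#..# -> #   bit 9 = 1  t=1,i=8
  .#... -> #   bit 8 = 1  t=0,i=3
  ..### -> .   bit 7 = 0  t=2,i=0
  ..##. -> #   bit 6 = 1  t=4,i=10
  ..#.# -> .   bit 5 = 0  t=0,i=9
  ..#.. -> #   bit 4 = 1  t=0,i=2
  ...## -> .   bit 3 = 0  t=2,i=12
  ...#. -> .   bit 2 = 0  t=0,i=8
  ....# -> #   bit 1 = 1  t=0,i=7
  ..... -> .   bit 0 = 0  t=0,i=5
  bits 01011001100111111111101101010010 = 1503656786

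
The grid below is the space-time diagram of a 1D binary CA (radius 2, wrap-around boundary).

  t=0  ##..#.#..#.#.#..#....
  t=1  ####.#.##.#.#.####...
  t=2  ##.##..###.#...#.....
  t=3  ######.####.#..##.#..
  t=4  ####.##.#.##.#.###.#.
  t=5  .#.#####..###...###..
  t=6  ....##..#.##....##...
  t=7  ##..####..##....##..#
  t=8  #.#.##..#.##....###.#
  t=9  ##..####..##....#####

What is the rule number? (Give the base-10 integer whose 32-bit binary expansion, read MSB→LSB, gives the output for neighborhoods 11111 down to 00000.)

2923755473

  ##### -> #   bit 31 = 1  t=3,i=2
  ####. -> .   bit 30 = 0  t=1,i=2
  ###.# -> #   bit 29 = 1  t=1,i=3
  ###.. -> .   bit 28 = 0  t=1,i=17
  ##.## -> #   bit 27 = 1  t=2,i=2
  ##.#. -> #   bit 26 = 1  t=1,i=4
  ##..# -> #   bit 25 = 1  t=0,i=2
  ##... -> .   bit 24 = 0  t=1,i=18
  #.### -> .   bit 23 = 0  t=1,i=14
  #.##. -> #   bit 22 = 1  t=1,i=7
  #.#.# -> .   bit 21 = 0  t=0,i=11
  #.#.. -> .   bit 20 = 0  t=0,i=6
  #..## -> .   bit 19 = 0  t=2,i=6
  #..#. -> #   bit 18 = 1  t=0,i=3
  #...# -> .   bit 17 = 0  t=1,i=19
  #.... -> .   bit 16 = 0  t=0,i=18
  .#### -> #   bit 15 = 1  t=1,i=1
  .###. -> #   bit 14 = 1  t=2,i=8
  .##.# -> #   bit 13 = 1  t=1,i=8
  .##.. -> #   bit 12 = 1  t=0,i=1
  .#.## -> .   bit 11 = 0  t=1,i=6
  .#.#. -> #   bit 10 = 1  t=0,i=5
  .#..# -> #   bit 9 = 1  t=0,i=7
  .#... -> #   bit 8 = 1  t=0,i=17
  ..### -> #   bit 7 = 1  t=1,i=0
  ..##. -> #   bit 6 = 1  t=0,i=0
  ..#.# -> .   bit 5 = 0  t=0,i=4
  ..#.. -> #   bit 4 = 1  t=0,i=16
  ...## -> .   bit 3 = 0  t=0,i=20
  ...#. -> .   bit 2 = 0  t=2,i=14
  ....# -> .   bit 1 = 0  t=0,i=19
  ..... -> #   bit 0 = 1  t=2,i=18
  bits 10101110010001001111011111010001 = 2923755473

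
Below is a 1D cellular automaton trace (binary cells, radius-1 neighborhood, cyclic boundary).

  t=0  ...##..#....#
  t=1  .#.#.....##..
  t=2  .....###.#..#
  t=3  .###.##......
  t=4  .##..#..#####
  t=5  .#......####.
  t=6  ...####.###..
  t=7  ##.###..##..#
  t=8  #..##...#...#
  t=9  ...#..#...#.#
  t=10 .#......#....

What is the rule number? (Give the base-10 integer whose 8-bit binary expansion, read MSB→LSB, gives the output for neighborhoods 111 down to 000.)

137

  ###|#  b7=1 t=2,i=6
  ##.|.  b6=0 t=0,i=4
  #.#|.  b5=0 t=1,i=2
  #..|.  b4=0 t=0,i=0
  .##|#  b3=1 t=0,i=3
  .#.|.  b2=0 t=0,i=7
  ..#|.  b1=0 t=0,i=2
  ...|#  b0=1 t=0,i=1
  bits 10001001 = 137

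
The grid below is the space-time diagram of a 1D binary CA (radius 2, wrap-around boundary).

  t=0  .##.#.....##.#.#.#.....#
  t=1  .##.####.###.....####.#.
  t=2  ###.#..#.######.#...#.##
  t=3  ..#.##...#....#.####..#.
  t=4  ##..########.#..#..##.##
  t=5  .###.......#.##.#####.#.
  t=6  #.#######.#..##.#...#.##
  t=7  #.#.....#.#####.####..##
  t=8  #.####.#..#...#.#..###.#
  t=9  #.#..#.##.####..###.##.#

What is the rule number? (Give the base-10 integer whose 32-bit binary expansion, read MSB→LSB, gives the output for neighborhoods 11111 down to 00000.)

  [31] ##### => .  t=2,i=0
  [30] ####. => .  t=1,i=6
  [29] ###.# => #  t=1,i=7
  [28] ###.. => #  t=1,i=11
  [27] ##.## => .  t=1,i=3
  [26] ##.#. => .  t=0,i=3
  [25] ##..# => #  t=3,i=20
  [24] ##... => #  t=1,i=12
  [23] #.### => #  t=1,i=4
  [22] #.##. => #  t=0,i=1
  [21] #.#.# => .  t=0,i=13
  [20] #.#.. => #  t=0,i=4
  [19] #..## => #  t=1,i=0
  [18] #..#. => .  t=2,i=6
  [17] #...# => #  t=2,i=18
  [16] #.... => #  t=0,i=6
  [15] .#### => .  t=1,i=5
  [14] .###. => #  t=1,i=10
  [13] .##.# => #  t=0,i=2
  [12] .##.. => #  t=3,i=5
  [11] .#.## => .  t=0,i=0
  [10] .#.#. => .  t=0,i=14
  [9] .#..# => #  t=1,i=23
  [8] .#... => #  t=0,i=5
  [7] ..### => .  t=1,i=17
  [6] ..##. => #  t=0,i=10
  [5] ..#.# => .  t=0,i=23
  [4] ..#.. => #  t=3,i=9
  [3] ...## => #  t=0,i=9
  [2] ...#. => #  t=0,i=22
  [1] ....# => .  t=0,i=8
  [0] ..... => #  t=0,i=7
  bits 00110011110110110111001101011101 = 870019933

870019933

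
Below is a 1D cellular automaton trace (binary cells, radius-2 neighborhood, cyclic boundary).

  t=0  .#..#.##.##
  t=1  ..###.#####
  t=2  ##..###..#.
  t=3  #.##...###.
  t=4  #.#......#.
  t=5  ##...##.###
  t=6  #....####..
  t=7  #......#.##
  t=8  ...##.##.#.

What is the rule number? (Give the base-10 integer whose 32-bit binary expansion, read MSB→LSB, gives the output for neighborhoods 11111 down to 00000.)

1793861237

  #####|.  b31=0 t=1,i=8
  ####.|#  b30=1 t=1,i=9
  ###.#|#  b29=1 t=1,i=4
  ###..|.  b28=0 t=1,i=10
  ##.##|#  b27=1 t=0,i=8
  ##.#.|.  b26=0 t=0,i=0
  ##..#|#  b25=1 t=1,i=0
  ##...|.  b24=0 t=3,i=4
  #.###|#  b23=1 t=1,i=6
  #.##.|#  b22=1 t=0,i=6
  #.#.#|#  b21=1 t=3,i=0
  #.#..|.  b20=0 t=0,i=1
  #..##|#  b19=1 t=1,i=1
  #..#.|#  b18=1 t=0,i=3
  #...#|.  b17=0 t=3,i=5
  #....|.  b16=0 t=4,i=4
  .####|.  b15=0 t=1,i=7
  .###.|.  b14=0 t=1,i=3
  .##.#|#  b13=1 t=0,i=7
  .##..|.  b12=0 t=2,i=1
  .#.##|.  b11=0 t=0,i=5
  .#.#.|#  b10=1 t=4,i=1
  .#..#|#  b9=1 t=0,i=2
  .#...|.  b8=0 t=4,i=3
  ..###|.  b7=0 t=1,i=2
  ..##.|#  b6=1 t=5,i=5
  ..#.#|#  b5=1 t=0,i=4
  ..#..|#  b4=1 t=6,i=0
  ...##|.  b3=0 t=3,i=6
  ...#.|#  b2=1 t=4,i=8
  ....#|.  b1=0 t=4,i=7
  .....|#  b0=1 t=4,i=5
  bits 01101010111011000010011001110101 = 1793861237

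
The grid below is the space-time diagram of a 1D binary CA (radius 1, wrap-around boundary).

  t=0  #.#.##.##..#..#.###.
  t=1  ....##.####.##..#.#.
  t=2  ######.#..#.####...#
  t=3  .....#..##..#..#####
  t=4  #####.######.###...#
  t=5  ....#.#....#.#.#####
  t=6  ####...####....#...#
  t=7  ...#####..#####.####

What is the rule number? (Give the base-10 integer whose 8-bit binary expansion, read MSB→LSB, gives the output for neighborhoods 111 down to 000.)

91

  ###|.  b7=0 t=0,i=17
  ##.|#  b6=1 t=0,i=5
  #.#|.  b5=0 t=0,i=1
  #..|#  b4=1 t=0,i=9
  .##|#  b3=1 t=0,i=4
  .#.|.  b2=0 t=0,i=0
  ..#|#  b1=1 t=0,i=10
  ...|#  b0=1 t=1,i=0
  bits 01011011 = 91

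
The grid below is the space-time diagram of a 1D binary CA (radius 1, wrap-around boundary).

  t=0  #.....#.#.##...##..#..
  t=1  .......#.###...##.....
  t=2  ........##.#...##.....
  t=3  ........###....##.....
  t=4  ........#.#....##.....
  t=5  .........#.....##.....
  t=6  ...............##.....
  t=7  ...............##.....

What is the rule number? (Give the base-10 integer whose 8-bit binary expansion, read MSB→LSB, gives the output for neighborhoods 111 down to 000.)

  nb ###: next=.  (t=1,i=10, bit7=0)
  nb ##.: next=#  (t=0,i=11, bit6=1)
  nb #.#: next=#  (t=0,i=7, bit5=1)
  nb #..: next=.  (t=0,i=1, bit4=0)
  nb .##: next=#  (t=0,i=10, bit3=1)
  nb .#.: next=.  (t=0,i=0, bit2=0)
  nb ..#: next=.  (t=0,i=5, bit1=0)
  nb ...: next=.  (t=0,i=2, bit0=0)
  bits 01101000 = 104

104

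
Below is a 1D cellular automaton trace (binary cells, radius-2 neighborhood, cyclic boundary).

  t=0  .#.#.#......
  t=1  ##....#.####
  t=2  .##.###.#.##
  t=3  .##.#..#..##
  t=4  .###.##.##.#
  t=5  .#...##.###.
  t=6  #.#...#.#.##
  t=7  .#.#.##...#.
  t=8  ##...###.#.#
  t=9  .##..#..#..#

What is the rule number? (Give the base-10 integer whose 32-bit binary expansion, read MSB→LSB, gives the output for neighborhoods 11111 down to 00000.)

2546742183

  nb #####: next=#  (t=1,i=10, bit31=1)
  nb ####.: next=.  (t=1,i=0, bit30=0)
  nb ###.#: next=.  (t=2,i=6, bit29=0)
  nb ###..: next=#  (t=1,i=1, bit28=1)
  nb ##.##: next=.  (t=2,i=0, bit27=0)
  nb ##.#.: next=#  (t=2,i=7, bit26=1)
  nb ##..#: next=#  (t=5,i=11, bit25=1)
  nb ##...: next=#  (t=1,i=2, bit24=1)
  nb #.###: next=#  (t=1,i=8, bit23=1)
  nb #.##.: next=#  (t=2,i=1, bit22=1)
  nb #.#.#: next=.  (t=0,i=3, bit21=0)
  nb #.#..: next=.  (t=0,i=5, bit20=0)
  nb #..##: next=#  (t=3,i=9, bit19=1)
  nb #..#.: next=#  (t=3,i=6, bit18=1)
  nb #...#: next=.  (t=5,i=3, bit17=0)
  nb #....: next=.  (t=0,i=7, bit16=0)
  nb .####: next=.  (t=1,i=9, bit15=0)
  nb .###.: next=.  (t=2,i=5, bit14=0)
  nb .##.#: next=#  (t=2,i=2, bit13=1)
  nb .##..: next=#  (t=7,i=6, bit12=1)
  nb .#.##: next=.  (t=1,i=7, bit11=0)
  nb .#.#.: next=.  (t=0,i=2, bit10=0)
  nb .#..#: next=#  (t=3,i=5, bit9=1)
  nb .#...: next=#  (t=0,i=6, bit8=1)
  nb ..###: next=#  (t=8,i=5, bit7=1)
  nb ..##.: next=.  (t=3,i=10, bit6=0)
  nb ..#.#: next=#  (t=0,i=1, bit5=1)
  nb ..#..: next=.  (t=3,i=7, bit4=0)
  nb ...##: next=.  (t=5,i=4, bit3=0)
  nb ...#.: next=#  (t=0,i=0, bit2=1)
  nb ....#: next=#  (t=0,i=11, bit1=1)
  nb .....: next=#  (t=0,i=8, bit0=1)
  bits 10010111110011000011001110100111 = 2546742183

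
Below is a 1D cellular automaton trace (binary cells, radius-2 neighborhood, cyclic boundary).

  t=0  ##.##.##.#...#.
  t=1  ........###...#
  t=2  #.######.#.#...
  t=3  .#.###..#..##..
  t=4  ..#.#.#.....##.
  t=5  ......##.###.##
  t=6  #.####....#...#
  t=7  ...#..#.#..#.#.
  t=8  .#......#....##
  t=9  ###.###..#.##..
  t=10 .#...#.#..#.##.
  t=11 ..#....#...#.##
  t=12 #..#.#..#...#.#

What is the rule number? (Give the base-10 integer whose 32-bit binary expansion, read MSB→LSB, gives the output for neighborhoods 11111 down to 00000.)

  [31] ##### => #  t=2,i=4
  [30] ####. => .  t=2,i=6
  [29] ###.# => .  t=2,i=7
  [28] ###.. => .  t=1,i=10
  [27] ##.## => .  t=0,i=2
  [26] ##.#. => #  t=0,i=8
  [25] ##..# => #  t=3,i=6
  [24] ##... => #  t=1,i=11
  [23] #.### => .  t=2,i=2
  [22] #.##. => .  t=0,i=0
  [21] #.#.# => .  t=2,i=9
  [20] #.#.. => #  t=0,i=9
  [19] #..## => .  t=3,i=10
  [18] #..#. => .  t=3,i=7
  [17] #...# => .  t=0,i=11
  [16] #.... => .  t=1,i=1
  [15] .#### => #  t=2,i=3
  [14] .###. => #  t=1,i=9
  [13] .##.# => .  t=0,i=1
  [12] .##.. => #  t=3,i=12
  [11] .#.## => #  t=0,i=14
  [10] .#.#. => .  t=2,i=10
  [9] .#..# => .  t=3,i=9
  [8] .#... => #  t=0,i=10
  [7] ..### => .  t=1,i=8
  [6] ..##. => .  t=3,i=11
  [5] ..#.# => .  t=0,i=13
  [4] ..#.. => .  t=1,i=14
  [3] ...## => #  t=1,i=7
  [2] ...#. => .  t=0,i=12
  [1] ....# => #  t=1,i=6
  [0] ..... => #  t=1,i=2
  bits 10000111000100001101100100001011 = 2266028299

2266028299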